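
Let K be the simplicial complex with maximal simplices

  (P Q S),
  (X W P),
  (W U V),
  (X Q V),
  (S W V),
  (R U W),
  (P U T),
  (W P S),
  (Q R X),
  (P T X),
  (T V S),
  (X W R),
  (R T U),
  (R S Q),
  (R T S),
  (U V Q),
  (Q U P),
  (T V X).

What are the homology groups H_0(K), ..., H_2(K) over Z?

Order the vertices as P < Q < R < S < T < U < V < W < X. Listing each simplex with vertices in this order, K has dimension 2 with simplices:

  0-simplices (9): P, Q, R, S, T, U, V, W, X
  1-simplices (27): PQ, PS, PT, PU, PW, PX, QR, QS, QU, QV, QX, RS, RT, RU, RW, RX, ST, SV, SW, TU, TV, TX, UV, UW, VW, VX, WX
  2-simplices (18): PQS, PQU, PSW, PTU, PTX, PWX, QRS, QRX, QUV, QVX, RST, RTU, RUW, RWX, STV, SVW, TVX, UVW

giving chain groups C_0 ≅ Z^9, C_1 ≅ Z^27, C_2 ≅ Z^18.

The boundary map ∂_1: C_1 → C_0 maps an edge to its endpoints' difference, ∂[p,q] = q − p.
The 9×27 boundary matrix has rank 8 and Smith normal form diag(1,1,1,1,1,1,1,1).

The boundary map ∂_2: C_2 → C_1 maps a triangle to the signed sum of its edges. For instance
  ∂PSW = SW − PW + PS,
  ∂RST = ST − RT + RS.
This gives a 27×18 integer matrix of rank 17; reducing to Smith normal form yields diagonal entries (1,1,1,1,1,1,1,1,1,1,1,1,1,1,1,1,1).

Reading off H_k = ker ∂_k / im ∂_{k+1}:

  H_0: rank C_0 − rank ∂_1 = 9 − 8 = 1, and the invariant factors of ∂_1 are all 1, so H_0 = Z.
  H_1: rank ker ∂_1 − rank ∂_2 = (27 − 8) − 17 = 2, and the invariant factors of ∂_2 are all 1, so H_1 = Z^2.
  H_2: rank ker ∂_2 − rank ∂_3 = (18 − 17) − 0 = 1, and there is no ∂_3, so H_2 = Z.

H_0 ≅ Z,  H_1 ≅ Z^2,  H_2 ≅ Z.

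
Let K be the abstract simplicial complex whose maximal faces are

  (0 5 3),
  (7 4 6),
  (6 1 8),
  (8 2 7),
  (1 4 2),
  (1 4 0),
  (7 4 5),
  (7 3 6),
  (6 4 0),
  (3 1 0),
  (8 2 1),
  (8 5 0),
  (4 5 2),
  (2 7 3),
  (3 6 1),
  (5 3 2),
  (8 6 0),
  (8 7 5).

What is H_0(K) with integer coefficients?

Fix the vertex order 0 < 1 < 2 < 3 < 4 < 5 < 6 < 7 < 8 and write every simplex with vertices in increasing order. Then dim K = 2 and the simplices of K are:

  0-simplices (9): [0], [1], [2], [3], [4], [5], [6], [7], [8]
  1-simplices (27): (27 of them)
  2-simplices (18): [0,1,3], [0,1,4], [0,3,5], [0,4,6], [0,5,8], [0,6,8], [1,2,4], [1,2,8], [1,3,6], [1,6,8], [2,3,5], [2,3,7], [2,4,5], [2,7,8], [3,6,7], [4,5,7], [4,6,7], [5,7,8]

so the chain groups are C_0 ≅ Z^9, C_1 ≅ Z^27, C_2 ≅ Z^18.

Boundary ∂_1: C_1 → C_0 is given by ∂[p,q] = [q] − [p].
This gives a 9×27 integer matrix of rank 8; reducing to Smith normal form yields diagonal entries (1,1,1,1,1,1,1,1).

The boundary map ∂_2: C_2 → C_1 maps a triangle to the signed sum of its edges. For instance
  ∂[2,3,5] = [3,5] − [2,5] + [2,3],
  ∂[2,4,5] = [4,5] − [2,5] + [2,4].
This gives a 27×18 integer matrix of rank 18; reducing to Smith normal form yields diagonal entries (1,1,1,1,1,1,1,1,1,1,1,1,1,1,1,1,1,2).

Computing H_k = (kernel of ∂_k) / (image of ∂_{k+1}):

  H_0: rank C_0 − rank ∂_1 = 9 − 8 = 1, and the invariant factors of ∂_1 are all 1, so H_0 ≅ Z.

H_0 = Z.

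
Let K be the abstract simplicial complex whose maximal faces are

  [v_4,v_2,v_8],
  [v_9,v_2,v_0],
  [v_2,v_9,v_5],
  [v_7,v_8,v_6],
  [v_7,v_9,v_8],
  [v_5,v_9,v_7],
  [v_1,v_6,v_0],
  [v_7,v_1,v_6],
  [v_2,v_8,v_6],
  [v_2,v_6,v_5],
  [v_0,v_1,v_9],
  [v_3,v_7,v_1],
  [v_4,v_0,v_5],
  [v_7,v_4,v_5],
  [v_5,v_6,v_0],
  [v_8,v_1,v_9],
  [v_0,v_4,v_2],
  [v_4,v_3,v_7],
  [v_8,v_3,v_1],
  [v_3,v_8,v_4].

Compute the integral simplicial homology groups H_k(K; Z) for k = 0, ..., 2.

H_0 = Z,  H_1 = Z × Z/2,  H_2 = 0.

Order the vertices as v_0 < v_1 < v_2 < v_3 < v_4 < v_5 < v_6 < v_7 < v_8 < v_9. Listing each simplex with vertices in this order, K has dimension 2 with simplices:

  0-simplices (10): [v_0], [v_1], [v_2], [v_3], [v_4], [v_5], [v_6], [v_7], [v_8], [v_9]
  1-simplices (30): (30 of them)
  2-simplices (20): (20 of them)

Hence C_0 ≅ Z^10, C_1 ≅ Z^30, C_2 ≅ Z^20.

Boundary ∂_1: C_1 → C_0 is given by ∂[p,q] = [q] − [p].
The resulting 10×30 matrix has rank 9, and its Smith normal form has invariant factors (1,1,1,1,1,1,1,1,1).

∂_2: C_2 → C_1 sends each 2-simplex [p,q,r] to [q,r] − [p,r] + [p,q]. For instance
  ∂[v_0,v_1,v_9] = [v_1,v_9] − [v_0,v_9] + [v_0,v_1],
  ∂[v_1,v_8,v_9] = [v_8,v_9] − [v_1,v_9] + [v_1,v_8].
The resulting 30×20 matrix has rank 20, and its Smith normal form has invariant factors (1,1,1,1,1,1,1,1,1,1,1,1,1,1,1,1,1,1,1,2).

Now H_k = ker ∂_k / im ∂_{k+1}, so:

  H_0: rank C_0 − rank ∂_1 = 10 − 9 = 1, and the invariant factors of ∂_1 are all 1, so H_0 ≅ Z.
  H_1: rank ker ∂_1 − rank ∂_2 = (30 − 9) − 20 = 1, and ∂_2 has invariant factor 2 > 1, so H_1 ≅ Z × Z/2.
  H_2: rank ker ∂_2 − rank ∂_3 = (20 − 20) − 0 = 0, and there is no ∂_3, so H_2 ≅ 0.

As a check, the Euler characteristic is 10 − 30 + 20 = 0, which agrees with 1 − 1 + 0 = 0.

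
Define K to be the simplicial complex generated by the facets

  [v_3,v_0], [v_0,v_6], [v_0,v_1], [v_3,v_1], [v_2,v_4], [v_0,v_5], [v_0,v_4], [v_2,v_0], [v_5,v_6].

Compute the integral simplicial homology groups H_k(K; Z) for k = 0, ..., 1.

Take the total order v_0 < v_1 < v_2 < v_3 < v_4 < v_5 < v_6 on the vertex set. Then K (dimension 1) consists of the simplices:

  0-simplices (7): [v_0], [v_1], [v_2], [v_3], [v_4], [v_5], [v_6]
  1-simplices (9): [v_0,v_1], [v_0,v_2], [v_0,v_3], [v_0,v_4], [v_0,v_5], [v_0,v_6], [v_1,v_3], [v_2,v_4], [v_5,v_6]

so the chain groups are C_0 ≅ Z^7, C_1 ≅ Z^9.

∂_1: C_1 → C_0 sends each edge [p,q] (with p < q) to q − p.
This gives a 7×9 integer matrix of rank 6; reducing to Smith normal form yields diagonal entries (1,1,1,1,1,1).

Reading off H_k = ker ∂_k / im ∂_{k+1}:

  H_0: rank C_0 − rank ∂_1 = 7 − 6 = 1, and the invariant factors of ∂_1 are all 1, so H_0 ≅ Z.
  H_1: rank ker ∂_1 − rank ∂_2 = (9 − 6) − 0 = 3, and there is no ∂_2, so H_1 ≅ Z^3.

H_0 ≅ Z,  H_1 ≅ Z^3.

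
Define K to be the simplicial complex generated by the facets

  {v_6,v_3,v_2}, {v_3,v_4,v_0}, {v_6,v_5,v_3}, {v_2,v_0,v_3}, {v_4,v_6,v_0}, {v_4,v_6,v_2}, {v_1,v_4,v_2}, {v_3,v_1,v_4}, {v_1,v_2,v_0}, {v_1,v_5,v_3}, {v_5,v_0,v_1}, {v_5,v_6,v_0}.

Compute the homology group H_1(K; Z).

H_1 ≅ Z/2.

Take the total order v_0 < v_1 < v_2 < v_3 < v_4 < v_5 < v_6 on the vertex set. Then K (dimension 2) consists of the simplices:

  0-simplices (7): [v_0], [v_1], [v_2], [v_3], [v_4], [v_5], [v_6]
  1-simplices (18): (18 of them)
  2-simplices (12): (12 of them)

Hence C_0 ≅ Z^7, C_1 ≅ Z^18, C_2 ≅ Z^12.

The boundary map ∂_1: C_1 → C_0 maps an edge to its endpoints' difference, ∂[p,q] = q − p.
As a 7×18 matrix over Z this has rank 6, with invariant factors (1,1,1,1,1,1).

The boundary map ∂_2: C_2 → C_1 sends each 2-simplex [p,q,r] to [q,r] − [p,r] + [p,q]. For instance
  ∂[v_0,v_5,v_6] = [v_5,v_6] − [v_0,v_6] + [v_0,v_5],
  ∂[v_3,v_5,v_6] = [v_5,v_6] − [v_3,v_6] + [v_3,v_5].
The resulting 18×12 matrix has rank 12, and its Smith normal form has invariant factors (1,1,1,1,1,1,1,1,1,1,1,2).

Reading off H_k = ker ∂_k / im ∂_{k+1}:

  H_1: rank ker ∂_1 − rank ∂_2 = (18 − 6) − 12 = 0, and ∂_2 has invariant factor 2 > 1, so H_1 = Z/2.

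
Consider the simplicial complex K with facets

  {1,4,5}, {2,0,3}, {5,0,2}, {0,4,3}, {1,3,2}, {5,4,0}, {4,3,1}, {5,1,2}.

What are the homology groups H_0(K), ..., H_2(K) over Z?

We work with the vertex ordering 0 < 1 < 2 < 3 < 4 < 5. The simplices of K, each written with vertices in increasing order, are:

  0-simplices (6): [0], [1], [2], [3], [4], [5]
  1-simplices (12): [0,2], [0,3], [0,4], [0,5], [1,2], [1,3], [1,4], [1,5], [2,3], [2,5], [3,4], [4,5]
  2-simplices (8): [0,2,3], [0,2,5], [0,3,4], [0,4,5], [1,2,3], [1,2,5], [1,3,4], [1,4,5]

Hence C_0 ≅ Z^6, C_1 ≅ Z^12, C_2 ≅ Z^8.

The boundary map ∂_1: C_1 → C_0 is given by ∂[p,q] = [q] − [p].
The resulting 6×12 matrix has rank 5, and its Smith normal form has invariant factors (1,1,1,1,1).

Boundary ∂_2: C_2 → C_1 sends each 2-simplex [p,q,r] to [q,r] − [p,r] + [p,q]. For instance
  ∂[1,2,5] = [2,5] − [1,5] + [1,2],
  ∂[0,4,5] = [4,5] − [0,5] + [0,4].
The resulting 12×8 matrix has rank 7, and its Smith normal form has invariant factors (1,1,1,1,1,1,1).

Now H_k = ker ∂_k / im ∂_{k+1}, so:

  H_0: rank C_0 − rank ∂_1 = 6 − 5 = 1, and the invariant factors of ∂_1 are all 1, so H_0 = Z.
  H_1: rank ker ∂_1 − rank ∂_2 = (12 − 5) − 7 = 0, and the invariant factors of ∂_2 are all 1, so H_1 = 0.
  H_2: rank ker ∂_2 − rank ∂_3 = (8 − 7) − 0 = 1, and there is no ∂_3, so H_2 = Z.

(K is a triangulation of the 2-sphere S^2.)

H_0 ≅ Z,  H_1 = 0,  H_2 ≅ Z.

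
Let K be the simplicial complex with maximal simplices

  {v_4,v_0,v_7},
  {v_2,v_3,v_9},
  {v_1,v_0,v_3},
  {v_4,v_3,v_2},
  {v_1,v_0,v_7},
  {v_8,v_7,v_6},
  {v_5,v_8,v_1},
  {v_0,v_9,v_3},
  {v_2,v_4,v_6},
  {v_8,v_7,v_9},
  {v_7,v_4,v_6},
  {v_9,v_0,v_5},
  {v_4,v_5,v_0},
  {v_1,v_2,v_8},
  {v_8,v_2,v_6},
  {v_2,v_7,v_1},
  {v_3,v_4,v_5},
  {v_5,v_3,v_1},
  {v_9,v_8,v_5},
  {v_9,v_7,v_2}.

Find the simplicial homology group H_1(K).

Order the vertices as v_0 < v_1 < v_2 < v_3 < v_4 < v_5 < v_6 < v_7 < v_8 < v_9. Listing each simplex with vertices in this order, K has dimension 2 with simplices:

  0-simplices (10): [v_0], [v_1], [v_2], [v_3], [v_4], [v_5], [v_6], [v_7], [v_8], [v_9]
  1-simplices (30): (30 of them)
  2-simplices (20): (20 of them)

Hence C_0 ≅ Z^10, C_1 ≅ Z^30, C_2 ≅ Z^20.

The boundary map ∂_1: C_1 → C_0 is given by ∂[p,q] = [q] − [p].
The resulting 10×30 matrix has rank 9, and its Smith normal form has invariant factors (1,1,1,1,1,1,1,1,1).

Boundary ∂_2: C_2 → C_1 sends each 2-simplex [p,q,r] to [q,r] − [p,r] + [p,q]. For instance
  ∂[v_5,v_8,v_9] = [v_8,v_9] − [v_5,v_9] + [v_5,v_8],
  ∂[v_6,v_7,v_8] = [v_7,v_8] − [v_6,v_8] + [v_6,v_7].
The resulting 30×20 matrix has rank 20, and its Smith normal form has invariant factors (1,1,1,1,1,1,1,1,1,1,1,1,1,1,1,1,1,1,1,2).

Reading off H_k = ker ∂_k / im ∂_{k+1}:

  H_1: rank ker ∂_1 − rank ∂_2 = (30 − 9) − 20 = 1, and ∂_2 has invariant factor 2 > 1, so H_1 ≅ Z ⊕ Z/2.

H_1 ≅ Z ⊕ Z/2.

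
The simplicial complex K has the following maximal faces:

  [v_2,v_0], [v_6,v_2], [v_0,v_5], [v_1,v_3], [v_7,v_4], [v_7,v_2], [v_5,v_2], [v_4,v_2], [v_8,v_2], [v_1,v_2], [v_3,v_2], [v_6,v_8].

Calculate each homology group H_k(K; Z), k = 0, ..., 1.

H_0 = Z,  H_1 = Z^4.

K has 9 vertices, 12 edges.
rank ∂_0 = 0, rank ∂_1 = 8 ⇒ b_0 = 9 − 0 − 8 = 1; all invariant factors of ∂_1 are 1 so no torsion. So H_0 = Z.
rank ∂_1 = 8, rank ∂_2 = 0 ⇒ b_1 = 12 − 8 − 0 = 4. So H_1 = Z^4.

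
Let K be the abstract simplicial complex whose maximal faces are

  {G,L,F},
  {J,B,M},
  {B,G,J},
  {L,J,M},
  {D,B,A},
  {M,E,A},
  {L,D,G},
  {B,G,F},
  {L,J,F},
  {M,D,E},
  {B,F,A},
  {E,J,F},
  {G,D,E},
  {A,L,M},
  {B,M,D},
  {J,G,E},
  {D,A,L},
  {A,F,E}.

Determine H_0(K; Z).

Order the vertices as A < B < D < E < F < G < J < L < M. Listing each simplex with vertices in this order, K has dimension 2 with simplices:

  0-simplices (9): A, B, D, E, F, G, J, L, M
  1-simplices (27): AB, AD, AE, AF, AL, AM, BD, BF, BG, BJ, BM, DE, DG, DL, DM, EF, EG, EJ, EM, FG, FJ, FL, GJ, GL, JL, JM, LM
  2-simplices (18): ABD, ABF, ADL, AEF, AEM, ALM, BDM, BFG, BGJ, BJM, DEG, DEM, DGL, EFJ, EGJ, FGL, FJL, JLM

Hence C_0 ≅ Z^9, C_1 ≅ Z^27, C_2 ≅ Z^18.

∂_1: C_1 → C_0 is given by ∂[p,q] = [q] − [p].
The resulting 9×27 matrix has rank 8, and its Smith normal form has invariant factors (1,1,1,1,1,1,1,1).

Boundary ∂_2: C_2 → C_1 sends each 2-simplex [p,q,r] to [q,r] − [p,r] + [p,q]. For instance
  ∂FJL = JL − FL + FJ,
  ∂AEF = EF − AF + AE.
As a 27×18 matrix over Z this has rank 18, with invariant factors (1,1,1,1,1,1,1,1,1,1,1,1,1,1,1,1,1,2).

From H_k ≅ ker(∂_k) / im(∂_{k+1}) we obtain:

  H_0: rank C_0 − rank ∂_1 = 9 − 8 = 1, and the invariant factors of ∂_1 are all 1, so H_0 ≅ Z.

(K is a triangulation of the Klein bottle.)

H_0 = Z.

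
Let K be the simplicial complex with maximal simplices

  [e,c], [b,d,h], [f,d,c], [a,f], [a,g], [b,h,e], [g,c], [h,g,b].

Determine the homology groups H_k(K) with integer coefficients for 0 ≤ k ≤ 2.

H_0 = Z,  H_1 = Z^3,  H_2 = 0.

Take the total order a < b < c < d < e < f < g < h on the vertex set. Then K (dimension 2) consists of the simplices:

  0-simplices (8): a, b, c, d, e, f, g, h
  1-simplices (14): af, ag, bd, be, bg, bh, cd, ce, cf, cg, df, dh, eh, gh
  2-simplices (4): bdh, beh, bgh, cdf

giving chain groups C_0 ≅ Z^8, C_1 ≅ Z^14, C_2 ≅ Z^4.

∂_1: C_1 → C_0 is given by ∂[p,q] = [q] − [p]. For instance
  ∂bg = g − b.
This gives a 8×14 integer matrix of rank 7; reducing to Smith normal form yields diagonal entries (1,1,1,1,1,1,1).

∂_2: C_2 → C_1 maps a triangle to the signed sum of its edges. For instance
  ∂cdf = df − cf + cd,
  ∂bdh = dh − bh + bd.
This gives a 14×4 integer matrix of rank 4; reducing to Smith normal form yields diagonal entries (1,1,1,1).

Reading off H_k = ker ∂_k / im ∂_{k+1}:

  H_0: rank C_0 − rank ∂_1 = 8 − 7 = 1, and the invariant factors of ∂_1 are all 1, so H_0 ≅ Z.
  H_1: rank ker ∂_1 − rank ∂_2 = (14 − 7) − 4 = 3, and the invariant factors of ∂_2 are all 1, so H_1 ≅ Z^3.
  H_2: rank ker ∂_2 − rank ∂_3 = (4 − 4) − 0 = 0, and there is no ∂_3, so H_2 ≅ 0.

As a check, the Euler characteristic is 8 − 14 + 4 = -2, which agrees with 1 − 3 + 0 = -2.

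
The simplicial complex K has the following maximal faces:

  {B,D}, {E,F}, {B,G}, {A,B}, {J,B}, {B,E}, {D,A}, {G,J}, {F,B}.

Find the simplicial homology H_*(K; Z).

K has 7 vertices, 9 edges.
rank ∂_0 = 0, rank ∂_1 = 6 ⇒ b_0 = 7 − 0 − 6 = 1; all invariant factors of ∂_1 are 1 so no torsion. So H_0 ≅ Z.
rank ∂_1 = 6, rank ∂_2 = 0 ⇒ b_1 = 9 − 6 − 0 = 3. So H_1 ≅ Z^3.

H_0 = Z,  H_1 = Z^3.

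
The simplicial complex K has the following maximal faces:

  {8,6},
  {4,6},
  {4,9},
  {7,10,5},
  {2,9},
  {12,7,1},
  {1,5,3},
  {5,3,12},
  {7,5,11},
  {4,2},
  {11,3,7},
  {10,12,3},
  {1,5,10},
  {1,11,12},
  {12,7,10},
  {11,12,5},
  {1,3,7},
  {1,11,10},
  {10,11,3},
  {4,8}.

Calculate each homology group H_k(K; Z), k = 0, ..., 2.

We work with the vertex ordering 1 < 2 < 3 < 4 < 5 < 6 < 7 < 8 < 9 < 10 < 11 < 12. The simplices of K, each written with vertices in increasing order, are:

  0-simplices (12): [1], [2], [3], [4], [5], [6], [7], [8], [9], [10], [11], [12]
  1-simplices (27): (27 of them)
  2-simplices (14): [1,3,5], [1,3,7], [1,5,10], [1,7,12], [1,10,11], [1,11,12], [3,5,12], [3,7,11], [3,10,11], [3,10,12], [5,7,10], [5,7,11], [5,11,12], [7,10,12]

Hence C_0 ≅ Z^12, C_1 ≅ Z^27, C_2 ≅ Z^14.

∂_1: C_1 → C_0 maps an edge to its endpoints' difference, ∂[p,q] = q − p. For instance
  ∂[2,4] = [4] − [2].
As a 12×27 matrix over Z this has rank 10, with invariant factors (1,1,1,1,1,1,1,1,1,1).

∂_2: C_2 → C_1 acts by ∂[p,q,r] = [q,r] − [p,r] + [p,q]. For instance
  ∂[1,10,11] = [10,11] − [1,11] + [1,10],
  ∂[1,7,12] = [7,12] − [1,12] + [1,7].
The resulting 27×14 matrix has rank 13, and its Smith normal form has invariant factors (1,1,1,1,1,1,1,1,1,1,1,1,1).

From H_k ≅ ker(∂_k) / im(∂_{k+1}) we obtain:

  H_0: rank C_0 − rank ∂_1 = 12 − 10 = 2, and the invariant factors of ∂_1 are all 1, so H_0 = Z^2.
  H_1: rank ker ∂_1 − rank ∂_2 = (27 − 10) − 13 = 4, and the invariant factors of ∂_2 are all 1, so H_1 = Z^4.
  H_2: rank ker ∂_2 − rank ∂_3 = (14 − 13) − 0 = 1, and there is no ∂_3, so H_2 = Z.

(K is a triangulation of the disjoint union of a wedge of 2 circles and the torus T^2.)

H_0 ≅ Z^2,  H_1 ≅ Z^4,  H_2 ≅ Z.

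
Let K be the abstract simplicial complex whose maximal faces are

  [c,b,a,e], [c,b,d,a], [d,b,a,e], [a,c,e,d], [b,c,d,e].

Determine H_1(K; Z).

H_1 ≅ 0.

Take the total order a < b < c < d < e on the vertex set. Then K (dimension 3) consists of the simplices:

  0-simplices (5): a, b, c, d, e
  1-simplices (10): ab, ac, ad, ae, bc, bd, be, cd, ce, de
  2-simplices (10): abc, abd, abe, acd, ace, ade, bcd, bce, bde, cde
  3-simplices (5): abcd, abce, abde, acde, bcde

giving chain groups C_0 ≅ Z^5, C_1 ≅ Z^10, C_2 ≅ Z^10, C_3 ≅ Z^5.

The boundary map ∂_1: C_1 → C_0 maps an edge to its endpoints' difference, ∂[p,q] = q − p. For instance
  ∂cd = d − c.
As a 5×10 matrix over Z this has rank 4, with invariant factors (1,1,1,1).

Boundary ∂_2: C_2 → C_1 sends each 2-simplex [p,q,r] to [q,r] − [p,r] + [p,q]. For instance
  ∂abd = bd − ad + ab,
  ∂bce = ce − be + bc.
The 10×10 boundary matrix has rank 6 and Smith normal form diag(1,1,1,1,1,1).

Boundary ∂_3: C_3 → C_2 sends each 3-simplex σ to the alternating sum Σ_i (−1)^i (σ with its i-th vertex removed). For instance
  ∂bcde = cde − bde + bce − bcd,
  ∂acde = cde − ade + ace − acd.
This gives a 10×5 integer matrix of rank 4; reducing to Smith normal form yields diagonal entries (1,1,1,1).

Reading off H_k = ker ∂_k / im ∂_{k+1}:

  H_1: rank ker ∂_1 − rank ∂_2 = (10 − 4) − 6 = 0, and the invariant factors of ∂_2 are all 1, so H_1 = 0.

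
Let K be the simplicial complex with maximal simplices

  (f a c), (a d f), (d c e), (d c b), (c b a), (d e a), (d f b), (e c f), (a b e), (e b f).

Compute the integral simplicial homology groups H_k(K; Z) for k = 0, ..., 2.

Fix the vertex order a < b < c < d < e < f and write every simplex with vertices in increasing order. Then dim K = 2 and the simplices of K are:

  0-simplices (6): a, b, c, d, e, f
  1-simplices (15): ab, ac, ad, ae, af, bc, bd, be, bf, cd, ce, cf, de, df, ef
  2-simplices (10): abc, abe, acf, ade, adf, bcd, bdf, bef, cde, cef

giving chain groups C_0 ≅ Z^6, C_1 ≅ Z^15, C_2 ≅ Z^10.

Boundary ∂_1: C_1 → C_0 is given by ∂[p,q] = [q] − [p]. For instance
  ∂af = f − a.
As a 6×15 matrix over Z this has rank 5, with invariant factors (1,1,1,1,1).

Boundary ∂_2: C_2 → C_1 sends each 2-simplex [p,q,r] to [q,r] − [p,r] + [p,q]. For instance
  ∂ade = de − ae + ad,
  ∂abc = bc − ac + ab.
The 15×10 boundary matrix has rank 10 and Smith normal form diag(1,1,1,1,1,1,1,1,1,2).

Computing H_k = (kernel of ∂_k) / (image of ∂_{k+1}):

  H_0: rank C_0 − rank ∂_1 = 6 − 5 = 1, and the invariant factors of ∂_1 are all 1, so H_0 ≅ Z.
  H_1: rank ker ∂_1 − rank ∂_2 = (15 − 5) − 10 = 0, and ∂_2 has invariant factor 2 > 1, so H_1 ≅ Z_2.
  H_2: rank ker ∂_2 − rank ∂_3 = (10 − 10) − 0 = 0, and there is no ∂_3, so H_2 ≅ 0.

As a check, the Euler characteristic is 6 − 15 + 10 = 1, which agrees with 1 − 0 + 0 = 1.

H_0 = Z,  H_1 = Z_2,  H_2 = 0.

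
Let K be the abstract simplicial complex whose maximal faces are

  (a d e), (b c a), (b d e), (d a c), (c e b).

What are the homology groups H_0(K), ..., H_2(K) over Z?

H_0 = Z,  H_1 = Z,  H_2 = 0.

Take the total order a < b < c < d < e on the vertex set. Then K (dimension 2) consists of the simplices:

  0-simplices (5): a, b, c, d, e
  1-simplices (10): ab, ac, ad, ae, bc, bd, be, cd, ce, de
  2-simplices (5): abc, acd, ade, bce, bde

Hence C_0 ≅ Z^5, C_1 ≅ Z^10, C_2 ≅ Z^5.

Boundary ∂_1: C_1 → C_0 maps an edge to its endpoints' difference, ∂[p,q] = q − p.
The 5×10 boundary matrix has rank 4 and Smith normal form diag(1,1,1,1).

Boundary ∂_2: C_2 → C_1 acts by ∂[p,q,r] = [q,r] − [p,r] + [p,q]. For instance
  ∂bce = ce − be + bc,
  ∂ade = de − ae + ad.
The 10×5 boundary matrix has rank 5 and Smith normal form diag(1,1,1,1,1).

From H_k ≅ ker(∂_k) / im(∂_{k+1}) we obtain:

  H_0: rank C_0 − rank ∂_1 = 5 − 4 = 1, and the invariant factors of ∂_1 are all 1, so H_0 ≅ Z.
  H_1: rank ker ∂_1 − rank ∂_2 = (10 − 4) − 5 = 1, and the invariant factors of ∂_2 are all 1, so H_1 ≅ Z.
  H_2: rank ker ∂_2 − rank ∂_3 = (5 − 5) − 0 = 0, and there is no ∂_3, so H_2 ≅ 0.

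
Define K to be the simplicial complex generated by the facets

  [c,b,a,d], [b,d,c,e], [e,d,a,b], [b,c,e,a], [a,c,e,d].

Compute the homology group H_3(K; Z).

H_3 ≅ Z.

Take the total order a < b < c < d < e on the vertex set. Then K (dimension 3) consists of the simplices:

  0-simplices (5): a, b, c, d, e
  1-simplices (10): ab, ac, ad, ae, bc, bd, be, cd, ce, de
  2-simplices (10): abc, abd, abe, acd, ace, ade, bcd, bce, bde, cde
  3-simplices (5): abcd, abce, abde, acde, bcde

so the chain groups are C_0 ≅ Z^5, C_1 ≅ Z^10, C_2 ≅ Z^10, C_3 ≅ Z^5.

Boundary ∂_1: C_1 → C_0 is given by ∂[p,q] = [q] − [p].
This gives a 5×10 integer matrix of rank 4; reducing to Smith normal form yields diagonal entries (1,1,1,1).

The boundary map ∂_2: C_2 → C_1 acts by ∂[p,q,r] = [q,r] − [p,r] + [p,q]. For instance
  ∂abe = be − ae + ab,
  ∂cde = de − ce + cd.
This gives a 10×10 integer matrix of rank 6; reducing to Smith normal form yields diagonal entries (1,1,1,1,1,1).

The boundary map ∂_3: C_3 → C_2 sends each 3-simplex σ to the alternating sum Σ_i (−1)^i (σ with its i-th vertex removed). For instance
  ∂abde = bde − ade + abe − abd,
  ∂abce = bce − ace + abe − abc.
This gives a 10×5 integer matrix of rank 4; reducing to Smith normal form yields diagonal entries (1,1,1,1).

Now H_k = ker ∂_k / im ∂_{k+1}, so:

  H_3: rank ker ∂_3 − rank ∂_4 = (5 − 4) − 0 = 1, and there is no ∂_4, so H_3 ≅ Z.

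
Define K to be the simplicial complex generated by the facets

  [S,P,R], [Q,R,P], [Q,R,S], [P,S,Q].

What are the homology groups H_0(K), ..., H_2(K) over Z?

Fix the vertex order P < Q < R < S and write every simplex with vertices in increasing order. Then dim K = 2 and the simplices of K are:

  0-simplices (4): P, Q, R, S
  1-simplices (6): PQ, PR, PS, QR, QS, RS
  2-simplices (4): PQR, PQS, PRS, QRS

so the chain groups are C_0 ≅ Z^4, C_1 ≅ Z^6, C_2 ≅ Z^4.

The boundary map ∂_1: C_1 → C_0 maps an edge to its endpoints' difference, ∂[p,q] = q − p.
The resulting 4×6 matrix has rank 3, and its Smith normal form has invariant factors (1,1,1).

Boundary ∂_2: C_2 → C_1 sends each 2-simplex [p,q,r] to [q,r] − [p,r] + [p,q]. For instance
  ∂PQR = QR − PR + PQ,
  ∂PRS = RS − PS + PR.
The 6×4 boundary matrix has rank 3 and Smith normal form diag(1,1,1).

Now H_k = ker ∂_k / im ∂_{k+1}, so:

  H_0: rank C_0 − rank ∂_1 = 4 − 3 = 1, and the invariant factors of ∂_1 are all 1, so H_0 = Z.
  H_1: rank ker ∂_1 − rank ∂_2 = (6 − 3) − 3 = 0, and the invariant factors of ∂_2 are all 1, so H_1 = 0.
  H_2: rank ker ∂_2 − rank ∂_3 = (4 − 3) − 0 = 1, and there is no ∂_3, so H_2 = Z.

As a check, the Euler characteristic is 4 − 6 + 4 = 2, which agrees with 1 − 0 + 1 = 2.

H_0 = Z,  H_1 = 0,  H_2 = Z.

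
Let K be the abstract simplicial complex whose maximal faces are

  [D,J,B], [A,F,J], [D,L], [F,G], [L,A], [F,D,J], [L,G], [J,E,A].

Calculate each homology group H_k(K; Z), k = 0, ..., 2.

Take the total order A < B < D < E < F < G < J < L on the vertex set. Then K (dimension 2) consists of the simplices:

  0-simplices (8): A, B, D, E, F, G, J, L
  1-simplices (13): AE, AF, AJ, AL, BD, BJ, DF, DJ, DL, EJ, FG, FJ, GL
  2-simplices (4): AEJ, AFJ, BDJ, DFJ

so the chain groups are C_0 ≅ Z^8, C_1 ≅ Z^13, C_2 ≅ Z^4.

The boundary map ∂_1: C_1 → C_0 sends each edge [p,q] (with p < q) to q − p.
The 8×13 boundary matrix has rank 7 and Smith normal form diag(1,1,1,1,1,1,1).

∂_2: C_2 → C_1 sends each 2-simplex [p,q,r] to [q,r] − [p,r] + [p,q]. For instance
  ∂AEJ = EJ − AJ + AE,
  ∂BDJ = DJ − BJ + BD.
As a 13×4 matrix over Z this has rank 4, with invariant factors (1,1,1,1).

Now H_k = ker ∂_k / im ∂_{k+1}, so:

  H_0: rank C_0 − rank ∂_1 = 8 − 7 = 1, and the invariant factors of ∂_1 are all 1, so H_0 = Z.
  H_1: rank ker ∂_1 − rank ∂_2 = (13 − 7) − 4 = 2, and the invariant factors of ∂_2 are all 1, so H_1 = Z^2.
  H_2: rank ker ∂_2 − rank ∂_3 = (4 − 4) − 0 = 0, and there is no ∂_3, so H_2 = 0.

As a check, the Euler characteristic is 8 − 13 + 4 = -1, which agrees with 1 − 2 + 0 = -1.

H_0 = Z,  H_1 = Z^2,  H_2 = 0.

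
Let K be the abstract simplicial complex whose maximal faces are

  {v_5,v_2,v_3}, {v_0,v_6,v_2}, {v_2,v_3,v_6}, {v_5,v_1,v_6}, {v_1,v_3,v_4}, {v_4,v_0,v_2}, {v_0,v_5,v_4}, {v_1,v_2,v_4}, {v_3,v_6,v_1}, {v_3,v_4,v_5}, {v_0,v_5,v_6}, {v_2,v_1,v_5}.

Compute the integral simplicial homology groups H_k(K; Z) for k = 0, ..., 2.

H_0 = Z,  H_1 = Z/2,  H_2 = 0.

Order the vertices as v_0 < v_1 < v_2 < v_3 < v_4 < v_5 < v_6. Listing each simplex with vertices in this order, K has dimension 2 with simplices:

  0-simplices (7): [v_0], [v_1], [v_2], [v_3], [v_4], [v_5], [v_6]
  1-simplices (18): (18 of them)
  2-simplices (12): (12 of them)

so the chain groups are C_0 ≅ Z^7, C_1 ≅ Z^18, C_2 ≅ Z^12.

∂_1: C_1 → C_0 sends each edge [p,q] (with p < q) to q − p. For instance
  ∂[v_4,v_5] = [v_5] − [v_4].
The 7×18 boundary matrix has rank 6 and Smith normal form diag(1,1,1,1,1,1).

Boundary ∂_2: C_2 → C_1 acts by ∂[p,q,r] = [q,r] − [p,r] + [p,q]. For instance
  ∂[v_2,v_3,v_6] = [v_3,v_6] − [v_2,v_6] + [v_2,v_3],
  ∂[v_0,v_2,v_6] = [v_2,v_6] − [v_0,v_6] + [v_0,v_2].
The resulting 18×12 matrix has rank 12, and its Smith normal form has invariant factors (1,1,1,1,1,1,1,1,1,1,1,2).

Reading off H_k = ker ∂_k / im ∂_{k+1}:

  H_0: rank C_0 − rank ∂_1 = 7 − 6 = 1, and the invariant factors of ∂_1 are all 1, so H_0 = Z.
  H_1: rank ker ∂_1 − rank ∂_2 = (18 − 6) − 12 = 0, and ∂_2 has invariant factor 2 > 1, so H_1 = Z/2.
  H_2: rank ker ∂_2 − rank ∂_3 = (12 − 12) − 0 = 0, and there is no ∂_3, so H_2 = 0.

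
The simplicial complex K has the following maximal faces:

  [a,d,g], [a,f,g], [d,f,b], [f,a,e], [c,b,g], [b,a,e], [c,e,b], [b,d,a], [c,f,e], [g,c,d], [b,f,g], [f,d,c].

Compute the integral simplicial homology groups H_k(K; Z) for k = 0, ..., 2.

We work with the vertex ordering a < b < c < d < e < f < g. The simplices of K, each written with vertices in increasing order, are:

  0-simplices (7): a, b, c, d, e, f, g
  1-simplices (18): ab, ad, ae, af, ag, bc, bd, be, bf, bg, cd, ce, cf, cg, df, dg, ef, fg
  2-simplices (12): abd, abe, adg, aef, afg, bce, bcg, bdf, bfg, cdf, cdg, cef

giving chain groups C_0 ≅ Z^7, C_1 ≅ Z^18, C_2 ≅ Z^12.

Boundary ∂_1: C_1 → C_0 sends each edge [p,q] (with p < q) to q − p. For instance
  ∂ae = e − a.
As a 7×18 matrix over Z this has rank 6, with invariant factors (1,1,1,1,1,1).

Boundary ∂_2: C_2 → C_1 acts by ∂[p,q,r] = [q,r] − [p,r] + [p,q]. For instance
  ∂bcg = cg − bg + bc,
  ∂abd = bd − ad + ab.
This gives a 18×12 integer matrix of rank 12; reducing to Smith normal form yields diagonal entries (1,1,1,1,1,1,1,1,1,1,1,2).

From H_k ≅ ker(∂_k) / im(∂_{k+1}) we obtain:

  H_0: rank C_0 − rank ∂_1 = 7 − 6 = 1, and the invariant factors of ∂_1 are all 1, so H_0 ≅ Z.
  H_1: rank ker ∂_1 − rank ∂_2 = (18 − 6) − 12 = 0, and ∂_2 has invariant factor 2 > 1, so H_1 ≅ Z/2Z.
  H_2: rank ker ∂_2 − rank ∂_3 = (12 − 12) − 0 = 0, and there is no ∂_3, so H_2 ≅ 0.

As a check, the Euler characteristic is 7 − 18 + 12 = 1, which agrees with 1 − 0 + 0 = 1.
(K is a triangulation of the real projective plane RP^2.)

H_0 = Z,  H_1 = Z/2Z,  H_2 = 0.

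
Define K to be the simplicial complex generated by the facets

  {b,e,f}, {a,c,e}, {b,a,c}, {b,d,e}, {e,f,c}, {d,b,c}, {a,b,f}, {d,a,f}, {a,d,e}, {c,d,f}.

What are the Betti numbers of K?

b_0 = 1, b_1 = 0, b_2 = 0.

We work with the vertex ordering a < b < c < d < e < f. The simplices of K, each written with vertices in increasing order, are:

  0-simplices (6): a, b, c, d, e, f
  1-simplices (15): ab, ac, ad, ae, af, bc, bd, be, bf, cd, ce, cf, de, df, ef
  2-simplices (10): abc, abf, ace, ade, adf, bcd, bde, bef, cdf, cef

giving chain groups C_0 ≅ Z^6, C_1 ≅ Z^15, C_2 ≅ Z^10.

The boundary map ∂_1: C_1 → C_0 sends each edge [p,q] (with p < q) to q − p. For instance
  ∂af = f − a.
The resulting 6×15 matrix has rank 5, and its Smith normal form has invariant factors (1,1,1,1,1).

The boundary map ∂_2: C_2 → C_1 sends each 2-simplex [p,q,r] to [q,r] − [p,r] + [p,q]. For instance
  ∂bef = ef − bf + be,
  ∂ace = ce − ae + ac.
As a 15×10 matrix over Z this has rank 10, with invariant factors (1,1,1,1,1,1,1,1,1,2).

Computing H_k = (kernel of ∂_k) / (image of ∂_{k+1}):

  H_0: rank C_0 − rank ∂_1 = 6 − 5 = 1, and the invariant factors of ∂_1 are all 1, so H_0 = Z.
  H_1: rank ker ∂_1 − rank ∂_2 = (15 − 5) − 10 = 0, and ∂_2 has invariant factor 2 > 1, so H_1 = Z/2.
  H_2: rank ker ∂_2 − rank ∂_3 = (10 − 10) − 0 = 0, and there is no ∂_3, so H_2 = 0.

Hence the Betti numbers are b_0 = 1, b_1 = 0, b_2 = 0.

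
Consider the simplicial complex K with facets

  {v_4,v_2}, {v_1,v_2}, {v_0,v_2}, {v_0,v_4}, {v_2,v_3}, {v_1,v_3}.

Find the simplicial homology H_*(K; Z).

Take the total order v_0 < v_1 < v_2 < v_3 < v_4 on the vertex set. Then K (dimension 1) consists of the simplices:

  0-simplices (5): [v_0], [v_1], [v_2], [v_3], [v_4]
  1-simplices (6): [v_0,v_2], [v_0,v_4], [v_1,v_2], [v_1,v_3], [v_2,v_3], [v_2,v_4]

so the chain groups are C_0 ≅ Z^5, C_1 ≅ Z^6.

∂_1: C_1 → C_0 maps an edge to its endpoints' difference, ∂[p,q] = q − p. For instance
  ∂[v_2,v_3] = [v_3] − [v_2].
This gives a 5×6 integer matrix of rank 4; reducing to Smith normal form yields diagonal entries (1,1,1,1).

Now H_k = ker ∂_k / im ∂_{k+1}, so:

  H_0: rank C_0 − rank ∂_1 = 5 − 4 = 1, and the invariant factors of ∂_1 are all 1, so H_0 = Z.
  H_1: rank ker ∂_1 − rank ∂_2 = (6 − 4) − 0 = 2, and there is no ∂_2, so H_1 = Z^2.

As a check, the Euler characteristic is 5 − 6 = -1, which agrees with 1 − 2 = -1.

H_0 ≅ Z,  H_1 ≅ Z^2.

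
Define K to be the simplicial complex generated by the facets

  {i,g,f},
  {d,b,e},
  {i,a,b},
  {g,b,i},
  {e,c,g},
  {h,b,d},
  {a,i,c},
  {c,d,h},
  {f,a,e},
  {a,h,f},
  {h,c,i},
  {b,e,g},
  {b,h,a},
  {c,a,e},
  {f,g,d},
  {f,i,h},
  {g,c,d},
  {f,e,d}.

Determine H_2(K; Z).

H_2 = 0.

We work with the vertex ordering a < b < c < d < e < f < g < h < i. The simplices of K, each written with vertices in increasing order, are:

  0-simplices (9): a, b, c, d, e, f, g, h, i
  1-simplices (27): ab, ac, ae, af, ah, ai, bd, be, bg, bh, bi, cd, ce, cg, ch, ci, de, df, dg, dh, ef, eg, fg, fh, fi, gi, hi
  2-simplices (18): abh, abi, ace, aci, aef, afh, bde, bdh, beg, bgi, cdg, cdh, ceg, chi, def, dfg, fgi, fhi

giving chain groups C_0 ≅ Z^9, C_1 ≅ Z^27, C_2 ≅ Z^18.

Boundary ∂_1: C_1 → C_0 is given by ∂[p,q] = [q] − [p]. For instance
  ∂dh = h − d.
The resulting 9×27 matrix has rank 8, and its Smith normal form has invariant factors (1,1,1,1,1,1,1,1).

The boundary map ∂_2: C_2 → C_1 acts by ∂[p,q,r] = [q,r] − [p,r] + [p,q]. For instance
  ∂bde = de − be + bd,
  ∂def = ef − df + de.
The 27×18 boundary matrix has rank 18 and Smith normal form diag(1,1,1,1,1,1,1,1,1,1,1,1,1,1,1,1,1,2).

Now H_k = ker ∂_k / im ∂_{k+1}, so:

  H_2: rank ker ∂_2 − rank ∂_3 = (18 − 18) − 0 = 0, and there is no ∂_3, so H_2 = 0.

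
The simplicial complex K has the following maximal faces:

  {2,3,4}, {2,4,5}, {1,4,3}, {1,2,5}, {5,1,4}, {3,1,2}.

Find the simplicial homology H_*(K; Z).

Fix the vertex order 1 < 2 < 3 < 4 < 5 and write every simplex with vertices in increasing order. Then dim K = 2 and the simplices of K are:

  0-simplices (5): [1], [2], [3], [4], [5]
  1-simplices (9): [1,2], [1,3], [1,4], [1,5], [2,3], [2,4], [2,5], [3,4], [4,5]
  2-simplices (6): [1,2,3], [1,2,5], [1,3,4], [1,4,5], [2,3,4], [2,4,5]

so the chain groups are C_0 ≅ Z^5, C_1 ≅ Z^9, C_2 ≅ Z^6.

The boundary map ∂_1: C_1 → C_0 sends each edge [p,q] (with p < q) to q − p. For instance
  ∂[2,3] = [3] − [2].
This gives a 5×9 integer matrix of rank 4; reducing to Smith normal form yields diagonal entries (1,1,1,1).

The boundary map ∂_2: C_2 → C_1 maps a triangle to the signed sum of its edges. For instance
  ∂[1,2,5] = [2,5] − [1,5] + [1,2],
  ∂[1,2,3] = [2,3] − [1,3] + [1,2].
The resulting 9×6 matrix has rank 5, and its Smith normal form has invariant factors (1,1,1,1,1).

Computing H_k = (kernel of ∂_k) / (image of ∂_{k+1}):

  H_0: rank C_0 − rank ∂_1 = 5 − 4 = 1, and the invariant factors of ∂_1 are all 1, so H_0 = Z.
  H_1: rank ker ∂_1 − rank ∂_2 = (9 − 4) − 5 = 0, and the invariant factors of ∂_2 are all 1, so H_1 = 0.
  H_2: rank ker ∂_2 − rank ∂_3 = (6 − 5) − 0 = 1, and there is no ∂_3, so H_2 = Z.

(K is a triangulation of the 2-sphere S^2.)

H_0 = Z,  H_1 = 0,  H_2 = Z.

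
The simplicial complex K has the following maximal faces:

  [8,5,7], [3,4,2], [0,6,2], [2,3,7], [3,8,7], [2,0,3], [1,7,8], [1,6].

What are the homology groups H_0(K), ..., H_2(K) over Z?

H_0 ≅ Z,  H_1 ≅ Z,  H_2 = 0.

We work with the vertex ordering 0 < 1 < 2 < 3 < 4 < 5 < 6 < 7 < 8. The simplices of K, each written with vertices in increasing order, are:

  0-simplices (9): [0], [1], [2], [3], [4], [5], [6], [7], [8]
  1-simplices (16): [0,2], [0,3], [0,6], [1,6], [1,7], [1,8], [2,3], [2,4], [2,6], [2,7], [3,4], [3,7], [3,8], [5,7], [5,8], [7,8]
  2-simplices (7): [0,2,3], [0,2,6], [1,7,8], [2,3,4], [2,3,7], [3,7,8], [5,7,8]

so the chain groups are C_0 ≅ Z^9, C_1 ≅ Z^16, C_2 ≅ Z^7.

The boundary map ∂_1: C_1 → C_0 is given by ∂[p,q] = [q] − [p]. For instance
  ∂[0,3] = [3] − [0].
As a 9×16 matrix over Z this has rank 8, with invariant factors (1,1,1,1,1,1,1,1).

∂_2: C_2 → C_1 maps a triangle to the signed sum of its edges. For instance
  ∂[2,3,7] = [3,7] − [2,7] + [2,3],
  ∂[2,3,4] = [3,4] − [2,4] + [2,3].
This gives a 16×7 integer matrix of rank 7; reducing to Smith normal form yields diagonal entries (1,1,1,1,1,1,1).

Computing H_k = (kernel of ∂_k) / (image of ∂_{k+1}):

  H_0: rank C_0 − rank ∂_1 = 9 − 8 = 1, and the invariant factors of ∂_1 are all 1, so H_0 = Z.
  H_1: rank ker ∂_1 − rank ∂_2 = (16 − 8) − 7 = 1, and the invariant factors of ∂_2 are all 1, so H_1 = Z.
  H_2: rank ker ∂_2 − rank ∂_3 = (7 − 7) − 0 = 0, and there is no ∂_3, so H_2 = 0.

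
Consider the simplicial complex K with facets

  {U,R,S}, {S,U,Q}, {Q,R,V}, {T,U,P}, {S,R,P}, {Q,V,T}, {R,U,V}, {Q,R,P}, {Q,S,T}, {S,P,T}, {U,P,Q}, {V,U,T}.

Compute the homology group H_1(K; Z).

H_1 ≅ Z/2.

We work with the vertex ordering P < Q < R < S < T < U < V. The simplices of K, each written with vertices in increasing order, are:

  0-simplices (7): P, Q, R, S, T, U, V
  1-simplices (18): PQ, PR, PS, PT, PU, QR, QS, QT, QU, QV, RS, RU, RV, ST, SU, TU, TV, UV
  2-simplices (12): PQR, PQU, PRS, PST, PTU, QRV, QST, QSU, QTV, RSU, RUV, TUV

Hence C_0 ≅ Z^7, C_1 ≅ Z^18, C_2 ≅ Z^12.

∂_1: C_1 → C_0 is given by ∂[p,q] = [q] − [p]. For instance
  ∂QU = U − Q.
As a 7×18 matrix over Z this has rank 6, with invariant factors (1,1,1,1,1,1).

The boundary map ∂_2: C_2 → C_1 acts by ∂[p,q,r] = [q,r] − [p,r] + [p,q]. For instance
  ∂RUV = UV − RV + RU,
  ∂TUV = UV − TV + TU.
The 18×12 boundary matrix has rank 12 and Smith normal form diag(1,1,1,1,1,1,1,1,1,1,1,2).

Reading off H_k = ker ∂_k / im ∂_{k+1}:

  H_1: rank ker ∂_1 − rank ∂_2 = (18 − 6) − 12 = 0, and ∂_2 has invariant factor 2 > 1, so H_1 ≅ Z/2.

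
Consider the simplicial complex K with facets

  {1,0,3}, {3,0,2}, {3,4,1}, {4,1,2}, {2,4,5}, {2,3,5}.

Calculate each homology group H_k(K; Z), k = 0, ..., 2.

K has 6 vertices, 12 edges, 6 triangles.
rank ∂_0 = 0, rank ∂_1 = 5 ⇒ b_0 = 6 − 0 − 5 = 1; all invariant factors of ∂_1 are 1 so no torsion. So H_0 ≅ Z.
rank ∂_1 = 5, rank ∂_2 = 6 ⇒ b_1 = 12 − 5 − 6 = 1; all invariant factors of ∂_2 are 1 so no torsion. So H_1 ≅ Z.
rank ∂_2 = 6, rank ∂_3 = 0 ⇒ b_2 = 6 − 6 − 0 = 0. So H_2 ≅ 0.

H_0 ≅ Z,  H_1 ≅ Z,  H_2 = 0.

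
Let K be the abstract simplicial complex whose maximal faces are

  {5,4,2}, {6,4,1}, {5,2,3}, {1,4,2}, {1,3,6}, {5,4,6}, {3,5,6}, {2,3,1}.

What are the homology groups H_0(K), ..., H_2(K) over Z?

Order the vertices as 1 < 2 < 3 < 4 < 5 < 6. Listing each simplex with vertices in this order, K has dimension 2 with simplices:

  0-simplices (6): [1], [2], [3], [4], [5], [6]
  1-simplices (12): [1,2], [1,3], [1,4], [1,6], [2,3], [2,4], [2,5], [3,5], [3,6], [4,5], [4,6], [5,6]
  2-simplices (8): [1,2,3], [1,2,4], [1,3,6], [1,4,6], [2,3,5], [2,4,5], [3,5,6], [4,5,6]

giving chain groups C_0 ≅ Z^6, C_1 ≅ Z^12, C_2 ≅ Z^8.

The boundary map ∂_1: C_1 → C_0 sends each edge [p,q] (with p < q) to q − p.
The 6×12 boundary matrix has rank 5 and Smith normal form diag(1,1,1,1,1).

Boundary ∂_2: C_2 → C_1 sends each 2-simplex [p,q,r] to [q,r] − [p,r] + [p,q]. For instance
  ∂[2,4,5] = [4,5] − [2,5] + [2,4],
  ∂[1,2,4] = [2,4] − [1,4] + [1,2].
As a 12×8 matrix over Z this has rank 7, with invariant factors (1,1,1,1,1,1,1).

Now H_k = ker ∂_k / im ∂_{k+1}, so:

  H_0: rank C_0 − rank ∂_1 = 6 − 5 = 1, and the invariant factors of ∂_1 are all 1, so H_0 = Z.
  H_1: rank ker ∂_1 − rank ∂_2 = (12 − 5) − 7 = 0, and the invariant factors of ∂_2 are all 1, so H_1 = 0.
  H_2: rank ker ∂_2 − rank ∂_3 = (8 − 7) − 0 = 1, and there is no ∂_3, so H_2 = Z.

As a check, the Euler characteristic is 6 − 12 + 8 = 2, which agrees with 1 − 0 + 1 = 2.
(K is a triangulation of the 2-sphere S^2.)

H_0 = Z,  H_1 = 0,  H_2 = Z.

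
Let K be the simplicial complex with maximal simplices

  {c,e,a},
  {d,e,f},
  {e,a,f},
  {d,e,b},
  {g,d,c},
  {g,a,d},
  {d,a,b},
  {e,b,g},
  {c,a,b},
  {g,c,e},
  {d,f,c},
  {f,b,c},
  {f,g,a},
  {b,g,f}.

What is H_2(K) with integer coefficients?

K has 7 vertices, 21 edges, 14 triangles.
rank ∂_2 = 13, rank ∂_3 = 0 ⇒ b_2 = 14 − 13 − 0 = 1. So H_2 ≅ Z.

H_2 ≅ Z.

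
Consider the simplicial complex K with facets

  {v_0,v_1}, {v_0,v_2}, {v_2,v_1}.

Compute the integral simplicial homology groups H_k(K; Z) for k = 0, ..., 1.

H_0 ≅ Z,  H_1 ≅ Z.

Fix the vertex order v_0 < v_1 < v_2 and write every simplex with vertices in increasing order. Then dim K = 1 and the simplices of K are:

  0-simplices (3): [v_0], [v_1], [v_2]
  1-simplices (3): [v_0,v_1], [v_0,v_2], [v_1,v_2]

Hence C_0 ≅ Z^3, C_1 ≅ Z^3.

Boundary ∂_1: C_1 → C_0 is given by ∂[p,q] = [q] − [p].
The 3×3 boundary matrix has rank 2 and Smith normal form diag(1,1).

Now H_k = ker ∂_k / im ∂_{k+1}, so:

  H_0: rank C_0 − rank ∂_1 = 3 − 2 = 1, and the invariant factors of ∂_1 are all 1, so H_0 ≅ Z.
  H_1: rank ker ∂_1 − rank ∂_2 = (3 − 2) − 0 = 1, and there is no ∂_2, so H_1 ≅ Z.

(K is a triangulation of the circle S^1.)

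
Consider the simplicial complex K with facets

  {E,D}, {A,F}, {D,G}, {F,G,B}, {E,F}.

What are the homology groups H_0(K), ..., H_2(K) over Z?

H_0 ≅ Z,  H_1 ≅ Z,  H_2 = 0.

Fix the vertex order A < B < D < E < F < G and write every simplex with vertices in increasing order. Then dim K = 2 and the simplices of K are:

  0-simplices (6): A, B, D, E, F, G
  1-simplices (7): AF, BF, BG, DE, DG, EF, FG
  2-simplices (1): BFG

so the chain groups are C_0 ≅ Z^6, C_1 ≅ Z^7, C_2 ≅ Z^1.

∂_1: C_1 → C_0 is given by ∂[p,q] = [q] − [p].
As a 6×7 matrix over Z this has rank 5, with invariant factors (1,1,1,1,1).

∂_2: C_2 → C_1 maps a triangle to the signed sum of its edges. For instance
  ∂BFG = FG − BG + BF.
The 7×1 boundary matrix has rank 1 and Smith normal form diag(1).

Reading off H_k = ker ∂_k / im ∂_{k+1}:

  H_0: rank C_0 − rank ∂_1 = 6 − 5 = 1, and the invariant factors of ∂_1 are all 1, so H_0 = Z.
  H_1: rank ker ∂_1 − rank ∂_2 = (7 − 5) − 1 = 1, and the invariant factors of ∂_2 are all 1, so H_1 = Z.
  H_2: rank ker ∂_2 − rank ∂_3 = (1 − 1) − 0 = 0, and there is no ∂_3, so H_2 = 0.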